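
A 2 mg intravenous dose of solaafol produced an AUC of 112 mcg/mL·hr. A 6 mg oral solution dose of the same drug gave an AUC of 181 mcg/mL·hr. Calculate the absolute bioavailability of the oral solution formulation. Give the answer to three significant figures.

F = (AUC_ev / D_ev) / (AUC_iv / D_iv)
  = (181/6) / (112/2)
  = 30.1667 / 56 = 0.5387

F = 0.539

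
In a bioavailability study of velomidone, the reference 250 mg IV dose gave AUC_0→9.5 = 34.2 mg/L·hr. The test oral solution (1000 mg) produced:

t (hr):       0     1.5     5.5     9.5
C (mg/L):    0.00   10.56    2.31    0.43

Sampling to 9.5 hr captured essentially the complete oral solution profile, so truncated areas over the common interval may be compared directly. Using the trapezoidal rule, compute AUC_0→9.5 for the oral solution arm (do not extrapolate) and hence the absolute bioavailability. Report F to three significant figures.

F = 0.286

Trapezoidal AUC_0→9.5 (oral solution):
  [0→1.5]: (0.00+10.56)/2 × 1.5 = 7.92
  [1.5→5.5]: (10.56+2.31)/2 × 4 = 25.74
  [5.5→9.5]: (2.31+0.43)/2 × 4 = 5.48
  Sum = 39.14 mg/L·hr
F = (AUC_ev/D_ev)/(AUC_iv/D_iv) = (39.14/1000)/(34.2/250) = 0.03914/0.1368 = 0.2861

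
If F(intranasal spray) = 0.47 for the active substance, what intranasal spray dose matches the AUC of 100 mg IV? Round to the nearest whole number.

For equal systemic exposure: F × D_ev = D_iv
D_ev = D_iv / F = 100 / 0.47 = 212.766 mg

D_intranasal = 213 mg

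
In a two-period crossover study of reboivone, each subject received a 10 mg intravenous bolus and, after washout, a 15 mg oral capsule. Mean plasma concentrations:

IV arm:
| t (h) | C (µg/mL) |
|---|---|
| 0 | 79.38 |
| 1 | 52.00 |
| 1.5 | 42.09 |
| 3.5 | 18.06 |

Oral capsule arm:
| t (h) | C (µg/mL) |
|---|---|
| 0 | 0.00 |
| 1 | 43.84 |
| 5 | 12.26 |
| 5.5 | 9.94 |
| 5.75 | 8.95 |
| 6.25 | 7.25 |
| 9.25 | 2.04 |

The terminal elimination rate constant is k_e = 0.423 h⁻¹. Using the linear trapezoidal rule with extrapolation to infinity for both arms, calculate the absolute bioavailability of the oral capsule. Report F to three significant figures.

F = 0.572

Trapezoidal AUC_0→3.5 (IV):
  [0→1]: (79.38+52.00)/2 × 1 = 65.69
  [1→1.5]: (52.00+42.09)/2 × 0.5 = 23.5225
  [1.5→3.5]: (42.09+18.06)/2 × 2 = 60.15
  Sum = 149.3625 µg/mL·h
IV tail: 18.06/0.423 = 42.695; AUC_iv,0→∞ = 149.3625 + 42.695 = 192.0575 µg/mL·h
Trapezoidal AUC_0→9.25 (oral capsule):
  [0→1]: (0.00+43.84)/2 × 1 = 21.92
  [1→5]: (43.84+12.26)/2 × 4 = 112.2
  [5→5.5]: (12.26+9.94)/2 × 0.5 = 5.55
  [5.5→5.75]: (9.94+8.95)/2 × 0.25 = 2.36125
  [5.75→6.25]: (8.95+7.25)/2 × 0.5 = 4.05
  [6.25→9.25]: (7.25+2.04)/2 × 3 = 13.935
  Sum = 160.01625 µg/mL·h
oral capsule tail: 2.04/0.423 = 4.823; AUC_ev,0→∞ = 160.01625 + 4.823 = 164.83925 µg/mL·h
F = (AUC_ev/D_ev)/(AUC_iv/D_iv) = (164.83925/15)/(192.0575/10) = 10.9893/19.20575 = 0.5722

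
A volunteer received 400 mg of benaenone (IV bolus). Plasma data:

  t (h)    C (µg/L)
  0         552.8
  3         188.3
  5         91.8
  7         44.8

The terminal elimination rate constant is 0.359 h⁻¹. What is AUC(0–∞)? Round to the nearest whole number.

Trapezoidal AUC_0→7:
  [0→3]: (552.8+188.3)/2 × 3 = 1111.65
  [3→5]: (188.3+91.8)/2 × 2 = 280.1
  [5→7]: (91.8+44.8)/2 × 2 = 136.6
  Sum = 1528.35 µg/L·h
Extrapolated tail: C_last / k_e = 44.8 / 0.359 = 124.791
AUC_0→∞ = 1528.35 + 124.791 = 1653.141 µg/L·h

AUC = 1653 µg/L·h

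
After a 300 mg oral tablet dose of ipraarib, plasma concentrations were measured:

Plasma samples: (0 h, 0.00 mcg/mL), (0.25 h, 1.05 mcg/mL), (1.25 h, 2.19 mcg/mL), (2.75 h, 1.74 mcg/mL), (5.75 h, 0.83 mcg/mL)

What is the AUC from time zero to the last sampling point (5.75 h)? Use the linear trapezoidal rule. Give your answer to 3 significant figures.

Trapezoidal AUC_0→5.75:
  [0→0.25]: (0.00+1.05)/2 × 0.25 = 0.13125
  [0.25→1.25]: (1.05+2.19)/2 × 1 = 1.62
  [1.25→2.75]: (2.19+1.74)/2 × 1.5 = 2.9475
  [2.75→5.75]: (1.74+0.83)/2 × 3 = 3.855
  Sum = 8.55375 mcg/mL·h

AUC = 8.55 mcg/mL·h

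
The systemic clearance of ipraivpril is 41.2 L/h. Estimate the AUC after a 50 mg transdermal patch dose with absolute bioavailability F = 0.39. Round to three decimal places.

AUC = 0.473 mg/L·h

AUC_0→∞ = F × Dose / CL
        = 0.39 × 50 / 41.2 = 0.473301 mg/L·h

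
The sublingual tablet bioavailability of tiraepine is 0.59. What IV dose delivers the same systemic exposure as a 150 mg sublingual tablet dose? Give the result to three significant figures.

Systemic exposure from an extravascular dose = F × D_ev, so the equivalent IV dose is F × D_ev.
D_iv = F × D_ev = 0.59 × 150 = 88.5 mg

D_iv = 88.5 mg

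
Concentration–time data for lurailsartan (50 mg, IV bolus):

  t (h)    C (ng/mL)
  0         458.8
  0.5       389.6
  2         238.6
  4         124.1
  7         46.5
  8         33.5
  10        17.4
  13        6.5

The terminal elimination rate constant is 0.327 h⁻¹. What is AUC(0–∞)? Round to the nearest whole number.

AUC = 1448 ng/mL·h

Trapezoidal AUC_0→13:
  [0→0.5]: (458.8+389.6)/2 × 0.5 = 212.1
  [0.5→2]: (389.6+238.6)/2 × 1.5 = 471.15
  [2→4]: (238.6+124.1)/2 × 2 = 362.7
  [4→7]: (124.1+46.5)/2 × 3 = 255.9
  [7→8]: (46.5+33.5)/2 × 1 = 40.0
  [8→10]: (33.5+17.4)/2 × 2 = 50.9
  [10→13]: (17.4+6.5)/2 × 3 = 35.85
  Sum = 1428.6 ng/mL·h
Extrapolated tail: C_last / k_e = 6.5 / 0.327 = 19.878
AUC_0→∞ = 1428.6 + 19.878 = 1448.478 ng/mL·h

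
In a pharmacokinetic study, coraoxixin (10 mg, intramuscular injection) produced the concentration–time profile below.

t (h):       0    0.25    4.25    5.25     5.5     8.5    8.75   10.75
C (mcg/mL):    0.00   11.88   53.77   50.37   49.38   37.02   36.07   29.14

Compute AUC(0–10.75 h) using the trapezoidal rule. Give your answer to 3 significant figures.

Trapezoidal AUC_0→10.75:
  [0→0.25]: (0.00+11.88)/2 × 0.25 = 1.485
  [0.25→4.25]: (11.88+53.77)/2 × 4 = 131.3
  [4.25→5.25]: (53.77+50.37)/2 × 1 = 52.07
  [5.25→5.5]: (50.37+49.38)/2 × 0.25 = 12.46875
  [5.5→8.5]: (49.38+37.02)/2 × 3 = 129.6
  [8.5→8.75]: (37.02+36.07)/2 × 0.25 = 9.13625
  [8.75→10.75]: (36.07+29.14)/2 × 2 = 65.21
  Sum = 401.27 mcg/mL·h

AUC = 401 mcg/mL·h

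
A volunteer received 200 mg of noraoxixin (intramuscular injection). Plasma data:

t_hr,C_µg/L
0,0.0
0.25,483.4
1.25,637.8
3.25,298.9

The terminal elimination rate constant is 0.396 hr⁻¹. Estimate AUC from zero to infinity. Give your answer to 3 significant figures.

AUC = 2310 µg/L·hr

Trapezoidal AUC_0→3.25:
  [0→0.25]: (0.0+483.4)/2 × 0.25 = 60.425
  [0.25→1.25]: (483.4+637.8)/2 × 1 = 560.6
  [1.25→3.25]: (637.8+298.9)/2 × 2 = 936.7
  Sum = 1557.725 µg/L·hr
Extrapolated tail: C_last / k_e = 298.9 / 0.396 = 754.798
AUC_0→∞ = 1557.725 + 754.798 = 2312.523 µg/L·hr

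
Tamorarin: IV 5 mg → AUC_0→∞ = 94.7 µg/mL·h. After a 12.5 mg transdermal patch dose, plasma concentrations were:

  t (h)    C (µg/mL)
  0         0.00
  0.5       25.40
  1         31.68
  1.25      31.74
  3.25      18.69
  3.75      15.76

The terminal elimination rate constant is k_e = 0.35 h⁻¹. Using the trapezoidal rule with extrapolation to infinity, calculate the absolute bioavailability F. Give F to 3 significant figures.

Trapezoidal AUC_0→3.75 (transdermal patch):
  [0→0.5]: (0.00+25.40)/2 × 0.5 = 6.35
  [0.5→1]: (25.40+31.68)/2 × 0.5 = 14.27
  [1→1.25]: (31.68+31.74)/2 × 0.25 = 7.9275
  [1.25→3.25]: (31.74+18.69)/2 × 2 = 50.43
  [3.25→3.75]: (18.69+15.76)/2 × 0.5 = 8.6125
  Sum = 87.59 µg/mL·h
Tail: C_last/k_e = 15.76/0.35 = 45.029
AUC_0→∞ (transdermal patch) = 87.59 + 45.029 = 132.619 µg/mL·h
F = (AUC_ev/D_ev)/(AUC_iv/D_iv) = (132.619/12.5)/(94.7/5) = 10.60952/18.94 = 0.5602

F = 0.560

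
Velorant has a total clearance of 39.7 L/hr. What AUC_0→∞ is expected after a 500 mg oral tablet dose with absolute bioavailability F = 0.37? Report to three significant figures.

AUC = 4.66 mg/L·hr

AUC_0→∞ = F × Dose / CL
        = 0.37 × 500 / 39.7 = 4.65995 mg/L·hr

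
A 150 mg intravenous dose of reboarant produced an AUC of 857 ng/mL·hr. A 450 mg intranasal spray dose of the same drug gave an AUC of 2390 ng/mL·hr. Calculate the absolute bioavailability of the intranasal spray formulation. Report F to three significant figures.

F = 0.930

F = (AUC_ev / D_ev) / (AUC_iv / D_iv)
  = (2390/450) / (857/150)
  = 5.31111 / 5.71333 = 0.9296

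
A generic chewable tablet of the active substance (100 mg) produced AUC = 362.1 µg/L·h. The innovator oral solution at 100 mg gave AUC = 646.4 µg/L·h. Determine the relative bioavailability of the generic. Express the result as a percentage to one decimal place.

F_rel = 56.0%

F_rel = (AUC_test/D_test) / (AUC_ref/D_ref)
      = (362.1/100) / (646.4/100)
      = 3.621 / 6.464 = 0.5602 = 56.02%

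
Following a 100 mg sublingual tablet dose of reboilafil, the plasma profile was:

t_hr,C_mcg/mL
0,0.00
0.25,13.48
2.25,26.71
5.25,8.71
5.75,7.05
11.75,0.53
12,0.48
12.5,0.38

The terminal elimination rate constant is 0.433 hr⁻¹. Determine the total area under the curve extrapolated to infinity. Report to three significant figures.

AUC = 123 mcg/mL·hr

Trapezoidal AUC_0→12.5:
  [0→0.25]: (0.00+13.48)/2 × 0.25 = 1.685
  [0.25→2.25]: (13.48+26.71)/2 × 2 = 40.19
  [2.25→5.25]: (26.71+8.71)/2 × 3 = 53.13
  [5.25→5.75]: (8.71+7.05)/2 × 0.5 = 3.94
  [5.75→11.75]: (7.05+0.53)/2 × 6 = 22.74
  [11.75→12]: (0.53+0.48)/2 × 0.25 = 0.12625
  [12→12.5]: (0.48+0.38)/2 × 0.5 = 0.215
  Sum = 122.02625 mcg/mL·hr
Extrapolated tail: C_last / k_e = 0.38 / 0.433 = 0.878
AUC_0→∞ = 122.02625 + 0.878 = 122.90425 mcg/mL·hr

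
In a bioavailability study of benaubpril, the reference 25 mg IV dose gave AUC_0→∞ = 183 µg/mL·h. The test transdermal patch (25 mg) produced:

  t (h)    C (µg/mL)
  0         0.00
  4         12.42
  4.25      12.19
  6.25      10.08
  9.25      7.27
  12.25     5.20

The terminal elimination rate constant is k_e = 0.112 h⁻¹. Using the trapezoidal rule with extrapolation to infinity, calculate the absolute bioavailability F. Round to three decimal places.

Trapezoidal AUC_0→12.25 (transdermal patch):
  [0→4]: (0.00+12.42)/2 × 4 = 24.84
  [4→4.25]: (12.42+12.19)/2 × 0.25 = 3.07625
  [4.25→6.25]: (12.19+10.08)/2 × 2 = 22.27
  [6.25→9.25]: (10.08+7.27)/2 × 3 = 26.025
  [9.25→12.25]: (7.27+5.20)/2 × 3 = 18.705
  Sum = 94.91625 µg/mL·h
Tail: C_last/k_e = 5.20/0.112 = 46.429
AUC_0→∞ (transdermal patch) = 94.91625 + 46.429 = 141.34525 µg/mL·h
F = (AUC_ev/D_ev)/(AUC_iv/D_iv) = (141.34525/25)/(183/25) = 5.65381/7.32 = 0.7724

F = 0.772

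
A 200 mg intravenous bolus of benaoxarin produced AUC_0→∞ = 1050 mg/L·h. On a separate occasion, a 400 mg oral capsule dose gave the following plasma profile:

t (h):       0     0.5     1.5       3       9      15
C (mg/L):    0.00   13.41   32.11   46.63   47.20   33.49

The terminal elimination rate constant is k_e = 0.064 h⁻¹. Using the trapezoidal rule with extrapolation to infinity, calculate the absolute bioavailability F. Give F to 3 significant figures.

Trapezoidal AUC_0→15 (oral capsule):
  [0→0.5]: (0.00+13.41)/2 × 0.5 = 3.3525
  [0.5→1.5]: (13.41+32.11)/2 × 1 = 22.76
  [1.5→3]: (32.11+46.63)/2 × 1.5 = 59.055
  [3→9]: (46.63+47.20)/2 × 6 = 281.49
  [9→15]: (47.20+33.49)/2 × 6 = 242.07
  Sum = 608.7275 mg/L·h
Tail: C_last/k_e = 33.49/0.064 = 523.281
AUC_0→∞ (oral capsule) = 608.7275 + 523.281 = 1132.0085 mg/L·h
F = (AUC_ev/D_ev)/(AUC_iv/D_iv) = (1132.0085/400)/(1050/200) = 2.83002/5.25 = 0.5391

F = 0.539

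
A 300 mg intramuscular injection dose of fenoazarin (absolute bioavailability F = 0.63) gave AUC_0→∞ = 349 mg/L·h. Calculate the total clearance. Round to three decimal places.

CL = F × Dose / AUC_0→∞
   = 0.63 × 300 / 349 = 0.541547 L/h

CL = 0.542 L/h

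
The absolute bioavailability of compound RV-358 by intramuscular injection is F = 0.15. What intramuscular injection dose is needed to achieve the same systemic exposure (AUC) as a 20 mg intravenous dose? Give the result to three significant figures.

D_intramuscular = 133 mg

For equal systemic exposure: F × D_ev = D_iv
D_ev = D_iv / F = 20 / 0.15 = 133.333 mg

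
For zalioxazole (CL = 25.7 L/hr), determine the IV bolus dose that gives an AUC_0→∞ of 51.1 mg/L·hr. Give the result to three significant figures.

Dose_iv = CL × AUC_0→∞
     = 25.7 × 51.1 = 1313.27 mg

Dose = 1310 mg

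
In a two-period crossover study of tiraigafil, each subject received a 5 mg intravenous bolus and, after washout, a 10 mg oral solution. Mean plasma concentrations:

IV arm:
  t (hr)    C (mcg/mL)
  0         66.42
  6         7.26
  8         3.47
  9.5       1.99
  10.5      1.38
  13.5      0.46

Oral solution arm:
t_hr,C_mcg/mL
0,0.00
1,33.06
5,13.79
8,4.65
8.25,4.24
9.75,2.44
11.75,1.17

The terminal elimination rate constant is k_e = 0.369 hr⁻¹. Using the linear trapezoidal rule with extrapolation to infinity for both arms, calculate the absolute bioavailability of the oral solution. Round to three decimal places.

Trapezoidal AUC_0→13.5 (IV):
  [0→6]: (66.42+7.26)/2 × 6 = 221.04
  [6→8]: (7.26+3.47)/2 × 2 = 10.73
  [8→9.5]: (3.47+1.99)/2 × 1.5 = 4.095
  [9.5→10.5]: (1.99+1.38)/2 × 1 = 1.685
  [10.5→13.5]: (1.38+0.46)/2 × 3 = 2.76
  Sum = 240.31 mcg/mL·hr
IV tail: 0.46/0.369 = 1.247; AUC_iv,0→∞ = 240.31 + 1.247 = 241.557 mcg/mL·hr
Trapezoidal AUC_0→11.75 (oral solution):
  [0→1]: (0.00+33.06)/2 × 1 = 16.53
  [1→5]: (33.06+13.79)/2 × 4 = 93.7
  [5→8]: (13.79+4.65)/2 × 3 = 27.66
  [8→8.25]: (4.65+4.24)/2 × 0.25 = 1.11125
  [8.25→9.75]: (4.24+2.44)/2 × 1.5 = 5.01
  [9.75→11.75]: (2.44+1.17)/2 × 2 = 3.61
  Sum = 147.62125 mcg/mL·hr
oral solution tail: 1.17/0.369 = 3.171; AUC_ev,0→∞ = 147.62125 + 3.171 = 150.79225 mcg/mL·hr
F = (AUC_ev/D_ev)/(AUC_iv/D_iv) = (150.79225/10)/(241.557/5) = 15.079225/48.3114 = 0.3121

F = 0.312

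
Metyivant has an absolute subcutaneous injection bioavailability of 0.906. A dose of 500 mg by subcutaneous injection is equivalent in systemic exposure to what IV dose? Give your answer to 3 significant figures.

Systemic exposure from an extravascular dose = F × D_ev, so the equivalent IV dose is F × D_ev.
D_iv = F × D_ev = 0.906 × 500 = 453 mg

D_iv = 453 mg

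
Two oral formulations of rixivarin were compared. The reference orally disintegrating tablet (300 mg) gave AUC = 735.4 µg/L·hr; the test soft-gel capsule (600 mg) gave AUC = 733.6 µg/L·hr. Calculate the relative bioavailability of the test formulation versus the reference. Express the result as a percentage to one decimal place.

F_rel = (AUC_test/D_test) / (AUC_ref/D_ref)
      = (733.6/600) / (735.4/300)
      = 1.22267 / 2.45133 = 0.4988 = 49.88%

F_rel = 49.9%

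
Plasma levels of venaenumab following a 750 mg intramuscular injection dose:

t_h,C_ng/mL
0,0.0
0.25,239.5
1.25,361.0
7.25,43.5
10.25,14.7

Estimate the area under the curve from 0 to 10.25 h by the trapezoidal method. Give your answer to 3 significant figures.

AUC = 1630 ng/mL·h

Trapezoidal AUC_0→10.25:
  [0→0.25]: (0.0+239.5)/2 × 0.25 = 29.9375
  [0.25→1.25]: (239.5+361.0)/2 × 1 = 300.25
  [1.25→7.25]: (361.0+43.5)/2 × 6 = 1213.5
  [7.25→10.25]: (43.5+14.7)/2 × 3 = 87.3
  Sum = 1630.9875 ng/mL·h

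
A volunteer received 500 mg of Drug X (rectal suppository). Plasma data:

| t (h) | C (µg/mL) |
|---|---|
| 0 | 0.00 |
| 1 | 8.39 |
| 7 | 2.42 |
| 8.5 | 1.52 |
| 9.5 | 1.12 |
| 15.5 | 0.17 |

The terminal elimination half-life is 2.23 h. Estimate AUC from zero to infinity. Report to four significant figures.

AUC = 45.32 µg/mL·h

Trapezoidal AUC_0→15.5:
  [0→1]: (0.00+8.39)/2 × 1 = 4.195
  [1→7]: (8.39+2.42)/2 × 6 = 32.43
  [7→8.5]: (2.42+1.52)/2 × 1.5 = 2.955
  [8.5→9.5]: (1.52+1.12)/2 × 1 = 1.32
  [9.5→15.5]: (1.12+0.17)/2 × 6 = 3.87
  Sum = 44.77 µg/mL·h
k_e = ln2 / t½ = 0.693147 / 2.23 = 0.3108 h^-1
Extrapolated tail: C_last / k_e = 0.17 / 0.3108 = 0.547
AUC_0→∞ = 44.77 + 0.547 = 45.317 µg/mL·h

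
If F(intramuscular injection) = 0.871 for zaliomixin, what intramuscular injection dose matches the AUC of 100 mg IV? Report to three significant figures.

For equal systemic exposure: F × D_ev = D_iv
D_ev = D_iv / F = 100 / 0.871 = 114.811 mg

D_intramuscular = 115 mg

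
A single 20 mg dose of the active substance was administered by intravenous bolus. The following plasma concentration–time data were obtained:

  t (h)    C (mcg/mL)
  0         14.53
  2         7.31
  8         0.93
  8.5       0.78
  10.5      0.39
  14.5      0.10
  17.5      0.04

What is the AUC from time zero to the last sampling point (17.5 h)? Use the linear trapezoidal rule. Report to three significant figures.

AUC = 49.3 mcg/mL·h

Trapezoidal AUC_0→17.5:
  [0→2]: (14.53+7.31)/2 × 2 = 21.84
  [2→8]: (7.31+0.93)/2 × 6 = 24.72
  [8→8.5]: (0.93+0.78)/2 × 0.5 = 0.4275
  [8.5→10.5]: (0.78+0.39)/2 × 2 = 1.17
  [10.5→14.5]: (0.39+0.10)/2 × 4 = 0.98
  [14.5→17.5]: (0.10+0.04)/2 × 3 = 0.21
  Sum = 49.3475 mcg/mL·h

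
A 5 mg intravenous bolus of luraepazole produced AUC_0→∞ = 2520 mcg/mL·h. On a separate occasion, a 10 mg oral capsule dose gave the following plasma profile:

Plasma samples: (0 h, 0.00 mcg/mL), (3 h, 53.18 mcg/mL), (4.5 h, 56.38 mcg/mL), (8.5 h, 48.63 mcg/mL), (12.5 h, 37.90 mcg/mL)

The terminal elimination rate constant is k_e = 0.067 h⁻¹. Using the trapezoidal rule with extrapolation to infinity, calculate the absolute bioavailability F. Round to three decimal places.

F = 0.220

Trapezoidal AUC_0→12.5 (oral capsule):
  [0→3]: (0.00+53.18)/2 × 3 = 79.77
  [3→4.5]: (53.18+56.38)/2 × 1.5 = 82.17
  [4.5→8.5]: (56.38+48.63)/2 × 4 = 210.02
  [8.5→12.5]: (48.63+37.90)/2 × 4 = 173.06
  Sum = 545.02 mcg/mL·h
Tail: C_last/k_e = 37.90/0.067 = 565.672
AUC_0→∞ (oral capsule) = 545.02 + 565.672 = 1110.692 mcg/mL·h
F = (AUC_ev/D_ev)/(AUC_iv/D_iv) = (1110.692/10)/(2520/5) = 111.0692/504 = 0.2204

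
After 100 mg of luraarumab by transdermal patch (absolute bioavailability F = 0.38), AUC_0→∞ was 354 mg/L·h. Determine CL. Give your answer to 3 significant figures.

CL = F × Dose / AUC_0→∞
   = 0.38 × 100 / 354 = 0.107345 L/h

CL = 0.107 L/h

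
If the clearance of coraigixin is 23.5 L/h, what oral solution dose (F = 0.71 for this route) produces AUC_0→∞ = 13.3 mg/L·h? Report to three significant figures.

Dose = 440 mg

Dose = CL × AUC_0→∞ / F
     = 23.5 × 13.3 / 0.71 = 440.211 mg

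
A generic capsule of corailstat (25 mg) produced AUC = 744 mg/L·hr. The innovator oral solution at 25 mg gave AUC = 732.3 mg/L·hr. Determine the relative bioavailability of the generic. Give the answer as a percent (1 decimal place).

F_rel = (AUC_test/D_test) / (AUC_ref/D_ref)
      = (744/25) / (732.3/25)
      = 29.76 / 29.292 = 1.0160 = 101.60%

F_rel = 101.6%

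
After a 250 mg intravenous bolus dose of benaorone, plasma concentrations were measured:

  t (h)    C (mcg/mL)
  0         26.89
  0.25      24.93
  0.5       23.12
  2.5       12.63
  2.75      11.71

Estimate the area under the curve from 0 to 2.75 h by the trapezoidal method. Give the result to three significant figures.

AUC = 51.3 mcg/mL·h

Trapezoidal AUC_0→2.75:
  [0→0.25]: (26.89+24.93)/2 × 0.25 = 6.4775
  [0.25→0.5]: (24.93+23.12)/2 × 0.25 = 6.00625
  [0.5→2.5]: (23.12+12.63)/2 × 2 = 35.75
  [2.5→2.75]: (12.63+11.71)/2 × 0.25 = 3.0425
  Sum = 51.27625 mcg/mL·h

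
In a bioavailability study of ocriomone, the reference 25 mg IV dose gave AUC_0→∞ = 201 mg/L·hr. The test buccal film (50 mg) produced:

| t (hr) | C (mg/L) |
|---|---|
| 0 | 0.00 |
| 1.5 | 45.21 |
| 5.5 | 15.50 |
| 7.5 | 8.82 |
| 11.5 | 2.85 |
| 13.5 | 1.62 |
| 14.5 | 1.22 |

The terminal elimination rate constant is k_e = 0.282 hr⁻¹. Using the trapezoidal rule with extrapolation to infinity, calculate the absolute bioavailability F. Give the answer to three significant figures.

Trapezoidal AUC_0→14.5 (buccal film):
  [0→1.5]: (0.00+45.21)/2 × 1.5 = 33.9075
  [1.5→5.5]: (45.21+15.50)/2 × 4 = 121.42
  [5.5→7.5]: (15.50+8.82)/2 × 2 = 24.32
  [7.5→11.5]: (8.82+2.85)/2 × 4 = 23.34
  [11.5→13.5]: (2.85+1.62)/2 × 2 = 4.47
  [13.5→14.5]: (1.62+1.22)/2 × 1 = 1.42
  Sum = 208.8775 mg/L·hr
Tail: C_last/k_e = 1.22/0.282 = 4.326
AUC_0→∞ (buccal film) = 208.8775 + 4.326 = 213.2035 mg/L·hr
F = (AUC_ev/D_ev)/(AUC_iv/D_iv) = (213.2035/50)/(201/25) = 4.26407/8.04 = 0.5304

F = 0.530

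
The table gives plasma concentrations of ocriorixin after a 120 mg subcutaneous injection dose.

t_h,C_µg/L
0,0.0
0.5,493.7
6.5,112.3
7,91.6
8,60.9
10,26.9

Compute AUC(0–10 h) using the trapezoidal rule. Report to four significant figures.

AUC = 2156 µg/L·h

Trapezoidal AUC_0→10:
  [0→0.5]: (0.0+493.7)/2 × 0.5 = 123.425
  [0.5→6.5]: (493.7+112.3)/2 × 6 = 1818.0
  [6.5→7]: (112.3+91.6)/2 × 0.5 = 50.975
  [7→8]: (91.6+60.9)/2 × 1 = 76.25
  [8→10]: (60.9+26.9)/2 × 2 = 87.8
  Sum = 2156.45 µg/L·h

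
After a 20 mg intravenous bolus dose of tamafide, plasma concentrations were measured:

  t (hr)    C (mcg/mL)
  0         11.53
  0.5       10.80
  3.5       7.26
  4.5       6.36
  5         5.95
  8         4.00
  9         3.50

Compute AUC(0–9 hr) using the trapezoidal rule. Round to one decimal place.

AUC = 61.2 mcg/mL·hr

Trapezoidal AUC_0→9:
  [0→0.5]: (11.53+10.80)/2 × 0.5 = 5.5825
  [0.5→3.5]: (10.80+7.26)/2 × 3 = 27.09
  [3.5→4.5]: (7.26+6.36)/2 × 1 = 6.81
  [4.5→5]: (6.36+5.95)/2 × 0.5 = 3.0775
  [5→8]: (5.95+4.00)/2 × 3 = 14.925
  [8→9]: (4.00+3.50)/2 × 1 = 3.75
  Sum = 61.235 mcg/mL·hr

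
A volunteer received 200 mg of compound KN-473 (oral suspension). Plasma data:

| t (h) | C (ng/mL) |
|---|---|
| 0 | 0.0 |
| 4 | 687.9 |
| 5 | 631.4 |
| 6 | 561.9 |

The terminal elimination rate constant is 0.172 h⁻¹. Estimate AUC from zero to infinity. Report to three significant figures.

AUC = 5900 ng/mL·h

Trapezoidal AUC_0→6:
  [0→4]: (0.0+687.9)/2 × 4 = 1375.8
  [4→5]: (687.9+631.4)/2 × 1 = 659.65
  [5→6]: (631.4+561.9)/2 × 1 = 596.65
  Sum = 2632.1 ng/mL·h
Extrapolated tail: C_last / k_e = 561.9 / 0.172 = 3266.860
AUC_0→∞ = 2632.1 + 3266.860 = 5898.96 ng/mL·h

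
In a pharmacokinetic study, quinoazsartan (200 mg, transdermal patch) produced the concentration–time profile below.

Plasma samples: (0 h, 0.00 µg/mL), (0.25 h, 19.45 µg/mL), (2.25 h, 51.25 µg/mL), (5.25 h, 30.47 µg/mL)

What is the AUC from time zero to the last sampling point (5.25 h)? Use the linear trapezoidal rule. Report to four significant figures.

AUC = 195.7 µg/mL·h

Trapezoidal AUC_0→5.25:
  [0→0.25]: (0.00+19.45)/2 × 0.25 = 2.43125
  [0.25→2.25]: (19.45+51.25)/2 × 2 = 70.7
  [2.25→5.25]: (51.25+30.47)/2 × 3 = 122.58
  Sum = 195.71125 µg/mL·h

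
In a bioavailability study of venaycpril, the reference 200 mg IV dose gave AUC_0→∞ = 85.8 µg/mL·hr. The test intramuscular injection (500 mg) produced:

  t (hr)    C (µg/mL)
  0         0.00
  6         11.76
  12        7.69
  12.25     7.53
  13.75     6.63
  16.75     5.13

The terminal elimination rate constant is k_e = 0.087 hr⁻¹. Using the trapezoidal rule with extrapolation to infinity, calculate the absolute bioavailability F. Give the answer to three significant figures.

Trapezoidal AUC_0→16.75 (intramuscular injection):
  [0→6]: (0.00+11.76)/2 × 6 = 35.28
  [6→12]: (11.76+7.69)/2 × 6 = 58.35
  [12→12.25]: (7.69+7.53)/2 × 0.25 = 1.9025
  [12.25→13.75]: (7.53+6.63)/2 × 1.5 = 10.62
  [13.75→16.75]: (6.63+5.13)/2 × 3 = 17.64
  Sum = 123.7925 µg/mL·hr
Tail: C_last/k_e = 5.13/0.087 = 58.966
AUC_0→∞ (intramuscular injection) = 123.7925 + 58.966 = 182.7585 µg/mL·hr
F = (AUC_ev/D_ev)/(AUC_iv/D_iv) = (182.7585/500)/(85.8/200) = 0.365517/0.429 = 0.8520

F = 0.852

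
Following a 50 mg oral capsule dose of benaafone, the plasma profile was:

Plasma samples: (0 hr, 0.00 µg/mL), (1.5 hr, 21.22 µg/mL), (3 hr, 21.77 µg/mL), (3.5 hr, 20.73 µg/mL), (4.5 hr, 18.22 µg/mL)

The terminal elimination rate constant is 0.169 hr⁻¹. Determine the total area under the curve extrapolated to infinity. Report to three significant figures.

Trapezoidal AUC_0→4.5:
  [0→1.5]: (0.00+21.22)/2 × 1.5 = 15.915
  [1.5→3]: (21.22+21.77)/2 × 1.5 = 32.2425
  [3→3.5]: (21.77+20.73)/2 × 0.5 = 10.625
  [3.5→4.5]: (20.73+18.22)/2 × 1 = 19.475
  Sum = 78.2575 µg/mL·hr
Extrapolated tail: C_last / k_e = 18.22 / 0.169 = 107.811
AUC_0→∞ = 78.2575 + 107.811 = 186.0685 µg/mL·hr

AUC = 186 µg/mL·hr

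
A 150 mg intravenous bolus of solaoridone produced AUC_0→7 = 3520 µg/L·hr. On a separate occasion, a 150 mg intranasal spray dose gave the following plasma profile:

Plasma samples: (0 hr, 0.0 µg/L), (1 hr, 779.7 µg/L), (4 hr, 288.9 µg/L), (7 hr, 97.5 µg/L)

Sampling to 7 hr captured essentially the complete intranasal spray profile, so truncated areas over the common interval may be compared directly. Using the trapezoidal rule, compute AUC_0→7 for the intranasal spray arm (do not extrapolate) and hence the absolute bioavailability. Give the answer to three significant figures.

Trapezoidal AUC_0→7 (intranasal spray):
  [0→1]: (0.0+779.7)/2 × 1 = 389.85
  [1→4]: (779.7+288.9)/2 × 3 = 1602.9
  [4→7]: (288.9+97.5)/2 × 3 = 579.6
  Sum = 2572.35 µg/L·hr
F = (AUC_ev/D_ev)/(AUC_iv/D_iv) = (2572.35/150)/(3520/150) = 17.149/23.4667 = 0.7308

F = 0.731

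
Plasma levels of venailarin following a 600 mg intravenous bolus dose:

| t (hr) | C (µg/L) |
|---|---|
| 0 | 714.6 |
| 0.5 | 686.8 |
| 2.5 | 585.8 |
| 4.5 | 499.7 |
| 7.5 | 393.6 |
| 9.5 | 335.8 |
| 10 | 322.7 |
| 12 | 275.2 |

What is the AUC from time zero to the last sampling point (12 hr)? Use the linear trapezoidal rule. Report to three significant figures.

Trapezoidal AUC_0→12:
  [0→0.5]: (714.6+686.8)/2 × 0.5 = 350.35
  [0.5→2.5]: (686.8+585.8)/2 × 2 = 1272.6
  [2.5→4.5]: (585.8+499.7)/2 × 2 = 1085.5
  [4.5→7.5]: (499.7+393.6)/2 × 3 = 1339.95
  [7.5→9.5]: (393.6+335.8)/2 × 2 = 729.4
  [9.5→10]: (335.8+322.7)/2 × 0.5 = 164.625
  [10→12]: (322.7+275.2)/2 × 2 = 597.9
  Sum = 5540.325 µg/L·hr

AUC = 5540 µg/L·hr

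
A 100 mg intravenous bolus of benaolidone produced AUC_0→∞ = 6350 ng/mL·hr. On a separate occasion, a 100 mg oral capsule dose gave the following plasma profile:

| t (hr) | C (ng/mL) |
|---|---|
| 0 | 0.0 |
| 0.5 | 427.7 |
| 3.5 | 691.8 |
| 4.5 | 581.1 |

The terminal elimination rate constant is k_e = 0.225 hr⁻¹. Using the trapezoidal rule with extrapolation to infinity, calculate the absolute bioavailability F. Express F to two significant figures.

Trapezoidal AUC_0→4.5 (oral capsule):
  [0→0.5]: (0.0+427.7)/2 × 0.5 = 106.925
  [0.5→3.5]: (427.7+691.8)/2 × 3 = 1679.25
  [3.5→4.5]: (691.8+581.1)/2 × 1 = 636.45
  Sum = 2422.625 ng/mL·hr
Tail: C_last/k_e = 581.1/0.225 = 2582.667
AUC_0→∞ (oral capsule) = 2422.625 + 2582.667 = 5005.292 ng/mL·hr
F = (AUC_ev/D_ev)/(AUC_iv/D_iv) = (5005.292/100)/(6350/100) = 50.05292/63.5 = 0.7882

F = 0.79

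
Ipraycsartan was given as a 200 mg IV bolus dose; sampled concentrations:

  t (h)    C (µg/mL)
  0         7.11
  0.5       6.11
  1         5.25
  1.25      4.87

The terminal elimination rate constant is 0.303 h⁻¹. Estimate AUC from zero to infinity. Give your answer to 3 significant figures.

AUC = 23.5 µg/mL·h

Trapezoidal AUC_0→1.25:
  [0→0.5]: (7.11+6.11)/2 × 0.5 = 3.305
  [0.5→1]: (6.11+5.25)/2 × 0.5 = 2.84
  [1→1.25]: (5.25+4.87)/2 × 0.25 = 1.265
  Sum = 7.41 µg/mL·h
Extrapolated tail: C_last / k_e = 4.87 / 0.303 = 16.073
AUC_0→∞ = 7.41 + 16.073 = 23.483 µg/mL·h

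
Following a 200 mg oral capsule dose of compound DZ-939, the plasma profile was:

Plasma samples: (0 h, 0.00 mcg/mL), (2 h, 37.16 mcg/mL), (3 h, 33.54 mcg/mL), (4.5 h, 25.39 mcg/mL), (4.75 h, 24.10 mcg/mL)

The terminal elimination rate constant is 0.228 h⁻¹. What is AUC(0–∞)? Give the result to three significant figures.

Trapezoidal AUC_0→4.75:
  [0→2]: (0.00+37.16)/2 × 2 = 37.16
  [2→3]: (37.16+33.54)/2 × 1 = 35.35
  [3→4.5]: (33.54+25.39)/2 × 1.5 = 44.1975
  [4.5→4.75]: (25.39+24.10)/2 × 0.25 = 6.18625
  Sum = 122.89375 mcg/mL·h
Extrapolated tail: C_last / k_e = 24.10 / 0.228 = 105.702
AUC_0→∞ = 122.89375 + 105.702 = 228.59575 mcg/mL·h

AUC = 229 mcg/mL·h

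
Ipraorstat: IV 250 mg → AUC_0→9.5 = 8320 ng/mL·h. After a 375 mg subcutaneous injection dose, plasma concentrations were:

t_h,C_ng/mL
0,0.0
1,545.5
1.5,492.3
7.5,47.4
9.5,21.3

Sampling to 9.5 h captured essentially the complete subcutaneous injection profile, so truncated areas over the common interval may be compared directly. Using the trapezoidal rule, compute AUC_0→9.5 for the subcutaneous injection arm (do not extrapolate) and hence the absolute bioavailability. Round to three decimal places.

F = 0.178

Trapezoidal AUC_0→9.5 (subcutaneous injection):
  [0→1]: (0.0+545.5)/2 × 1 = 272.75
  [1→1.5]: (545.5+492.3)/2 × 0.5 = 259.45
  [1.5→7.5]: (492.3+47.4)/2 × 6 = 1619.1
  [7.5→9.5]: (47.4+21.3)/2 × 2 = 68.7
  Sum = 2220.0 ng/mL·h
F = (AUC_ev/D_ev)/(AUC_iv/D_iv) = (2220.0/375)/(8320/250) = 5.92/33.28 = 0.1779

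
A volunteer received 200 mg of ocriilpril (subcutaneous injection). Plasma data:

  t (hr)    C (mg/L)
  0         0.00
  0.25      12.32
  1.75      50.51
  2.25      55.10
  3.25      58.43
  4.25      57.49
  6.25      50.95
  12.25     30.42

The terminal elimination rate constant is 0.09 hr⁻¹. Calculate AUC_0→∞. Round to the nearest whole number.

AUC = 880 mg/L·hr

Trapezoidal AUC_0→12.25:
  [0→0.25]: (0.00+12.32)/2 × 0.25 = 1.54
  [0.25→1.75]: (12.32+50.51)/2 × 1.5 = 47.1225
  [1.75→2.25]: (50.51+55.10)/2 × 0.5 = 26.4025
  [2.25→3.25]: (55.10+58.43)/2 × 1 = 56.765
  [3.25→4.25]: (58.43+57.49)/2 × 1 = 57.96
  [4.25→6.25]: (57.49+50.95)/2 × 2 = 108.44
  [6.25→12.25]: (50.95+30.42)/2 × 6 = 244.11
  Sum = 542.34 mg/L·hr
Extrapolated tail: C_last / k_e = 30.42 / 0.09 = 338.000
AUC_0→∞ = 542.34 + 338.000 = 880.34 mg/L·hr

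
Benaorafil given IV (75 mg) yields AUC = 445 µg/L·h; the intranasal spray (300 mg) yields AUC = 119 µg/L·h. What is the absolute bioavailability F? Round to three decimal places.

F = 0.067

F = (AUC_ev / D_ev) / (AUC_iv / D_iv)
  = (119/300) / (445/75)
  = 0.396667 / 5.93333 = 0.0669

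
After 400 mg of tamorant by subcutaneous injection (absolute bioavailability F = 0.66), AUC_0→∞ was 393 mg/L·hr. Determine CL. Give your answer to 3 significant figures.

CL = 0.672 L/hr

CL = F × Dose / AUC_0→∞
   = 0.66 × 400 / 393 = 0.671756 L/hr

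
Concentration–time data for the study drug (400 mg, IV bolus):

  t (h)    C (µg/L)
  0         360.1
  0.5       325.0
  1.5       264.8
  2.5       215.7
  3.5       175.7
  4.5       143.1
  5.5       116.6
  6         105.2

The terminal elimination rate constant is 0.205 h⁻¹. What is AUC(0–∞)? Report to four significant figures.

AUC = 1760 µg/L·h

Trapezoidal AUC_0→6:
  [0→0.5]: (360.1+325.0)/2 × 0.5 = 171.275
  [0.5→1.5]: (325.0+264.8)/2 × 1 = 294.9
  [1.5→2.5]: (264.8+215.7)/2 × 1 = 240.25
  [2.5→3.5]: (215.7+175.7)/2 × 1 = 195.7
  [3.5→4.5]: (175.7+143.1)/2 × 1 = 159.4
  [4.5→5.5]: (143.1+116.6)/2 × 1 = 129.85
  [5.5→6]: (116.6+105.2)/2 × 0.5 = 55.45
  Sum = 1246.825 µg/L·h
Extrapolated tail: C_last / k_e = 105.2 / 0.205 = 513.171
AUC_0→∞ = 1246.825 + 513.171 = 1759.996 µg/L·h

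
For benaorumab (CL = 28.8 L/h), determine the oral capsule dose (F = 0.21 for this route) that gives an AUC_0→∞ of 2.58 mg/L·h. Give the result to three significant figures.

Dose = 354 mg

Dose = CL × AUC_0→∞ / F
     = 28.8 × 2.58 / 0.21 = 353.829 mg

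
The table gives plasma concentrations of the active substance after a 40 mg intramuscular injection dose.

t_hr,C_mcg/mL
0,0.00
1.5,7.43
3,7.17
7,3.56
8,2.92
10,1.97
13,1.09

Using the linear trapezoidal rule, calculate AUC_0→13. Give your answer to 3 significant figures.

AUC = 50.7 mcg/mL·hr

Trapezoidal AUC_0→13:
  [0→1.5]: (0.00+7.43)/2 × 1.5 = 5.5725
  [1.5→3]: (7.43+7.17)/2 × 1.5 = 10.95
  [3→7]: (7.17+3.56)/2 × 4 = 21.46
  [7→8]: (3.56+2.92)/2 × 1 = 3.24
  [8→10]: (2.92+1.97)/2 × 2 = 4.89
  [10→13]: (1.97+1.09)/2 × 3 = 4.59
  Sum = 50.7025 mcg/mL·hr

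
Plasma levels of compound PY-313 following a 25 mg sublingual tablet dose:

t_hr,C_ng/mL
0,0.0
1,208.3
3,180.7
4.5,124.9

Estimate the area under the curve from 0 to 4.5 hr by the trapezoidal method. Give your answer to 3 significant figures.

Trapezoidal AUC_0→4.5:
  [0→1]: (0.0+208.3)/2 × 1 = 104.15
  [1→3]: (208.3+180.7)/2 × 2 = 389.0
  [3→4.5]: (180.7+124.9)/2 × 1.5 = 229.2
  Sum = 722.35 ng/mL·hr

AUC = 722 ng/mL·hr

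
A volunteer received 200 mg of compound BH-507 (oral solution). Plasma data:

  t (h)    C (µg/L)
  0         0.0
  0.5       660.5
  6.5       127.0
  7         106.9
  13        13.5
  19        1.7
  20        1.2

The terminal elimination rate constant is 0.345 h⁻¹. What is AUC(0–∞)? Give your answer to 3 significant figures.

AUC = 3000 µg/L·h

Trapezoidal AUC_0→20:
  [0→0.5]: (0.0+660.5)/2 × 0.5 = 165.125
  [0.5→6.5]: (660.5+127.0)/2 × 6 = 2362.5
  [6.5→7]: (127.0+106.9)/2 × 0.5 = 58.475
  [7→13]: (106.9+13.5)/2 × 6 = 361.2
  [13→19]: (13.5+1.7)/2 × 6 = 45.6
  [19→20]: (1.7+1.2)/2 × 1 = 1.45
  Sum = 2994.35 µg/L·h
Extrapolated tail: C_last / k_e = 1.2 / 0.345 = 3.478
AUC_0→∞ = 2994.35 + 3.478 = 2997.828 µg/L·h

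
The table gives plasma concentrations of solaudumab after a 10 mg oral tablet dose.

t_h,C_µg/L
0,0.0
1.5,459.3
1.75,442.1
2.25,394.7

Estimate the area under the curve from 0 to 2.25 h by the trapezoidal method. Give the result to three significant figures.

AUC = 666 µg/L·h

Trapezoidal AUC_0→2.25:
  [0→1.5]: (0.0+459.3)/2 × 1.5 = 344.475
  [1.5→1.75]: (459.3+442.1)/2 × 0.25 = 112.675
  [1.75→2.25]: (442.1+394.7)/2 × 0.5 = 209.2
  Sum = 666.35 µg/L·h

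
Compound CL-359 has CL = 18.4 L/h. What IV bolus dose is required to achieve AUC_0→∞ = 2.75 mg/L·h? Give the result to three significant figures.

Dose_iv = CL × AUC_0→∞
     = 18.4 × 2.75 = 50.6 mg

Dose = 50.6 mg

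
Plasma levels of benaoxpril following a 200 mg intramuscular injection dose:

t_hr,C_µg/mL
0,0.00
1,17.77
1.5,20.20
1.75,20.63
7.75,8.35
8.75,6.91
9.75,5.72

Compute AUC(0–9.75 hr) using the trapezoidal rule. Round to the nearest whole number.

AUC = 124 µg/mL·hr

Trapezoidal AUC_0→9.75:
  [0→1]: (0.00+17.77)/2 × 1 = 8.885
  [1→1.5]: (17.77+20.20)/2 × 0.5 = 9.4925
  [1.5→1.75]: (20.20+20.63)/2 × 0.25 = 5.10375
  [1.75→7.75]: (20.63+8.35)/2 × 6 = 86.94
  [7.75→8.75]: (8.35+6.91)/2 × 1 = 7.63
  [8.75→9.75]: (6.91+5.72)/2 × 1 = 6.315
  Sum = 124.36625 µg/mL·hr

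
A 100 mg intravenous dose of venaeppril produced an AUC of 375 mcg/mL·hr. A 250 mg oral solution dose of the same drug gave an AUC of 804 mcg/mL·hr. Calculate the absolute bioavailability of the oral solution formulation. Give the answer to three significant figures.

F = (AUC_ev / D_ev) / (AUC_iv / D_iv)
  = (804/250) / (375/100)
  = 3.216 / 3.75 = 0.8576

F = 0.858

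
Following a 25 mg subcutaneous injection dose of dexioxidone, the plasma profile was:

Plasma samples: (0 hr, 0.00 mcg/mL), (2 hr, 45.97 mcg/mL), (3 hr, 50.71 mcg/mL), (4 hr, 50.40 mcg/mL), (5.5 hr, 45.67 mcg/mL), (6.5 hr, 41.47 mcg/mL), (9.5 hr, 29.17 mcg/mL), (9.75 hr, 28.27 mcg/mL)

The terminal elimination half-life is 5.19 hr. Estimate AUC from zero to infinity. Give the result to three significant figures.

AUC = 585 mcg/mL·hr

Trapezoidal AUC_0→9.75:
  [0→2]: (0.00+45.97)/2 × 2 = 45.97
  [2→3]: (45.97+50.71)/2 × 1 = 48.34
  [3→4]: (50.71+50.40)/2 × 1 = 50.555
  [4→5.5]: (50.40+45.67)/2 × 1.5 = 72.0525
  [5.5→6.5]: (45.67+41.47)/2 × 1 = 43.57
  [6.5→9.5]: (41.47+29.17)/2 × 3 = 105.96
  [9.5→9.75]: (29.17+28.27)/2 × 0.25 = 7.18
  Sum = 373.6275 mcg/mL·hr
k_e = ln2 / t½ = 0.693147 / 5.19 = 0.1336 hr^-1
Extrapolated tail: C_last / k_e = 28.27 / 0.1336 = 211.602
AUC_0→∞ = 373.6275 + 211.602 = 585.2295 mcg/mL·hr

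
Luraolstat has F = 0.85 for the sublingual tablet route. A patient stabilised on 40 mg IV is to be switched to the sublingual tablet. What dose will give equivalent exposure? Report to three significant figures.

D_sublingual = 47.1 mg

For equal systemic exposure: F × D_ev = D_iv
D_ev = D_iv / F = 40 / 0.85 = 47.0588 mg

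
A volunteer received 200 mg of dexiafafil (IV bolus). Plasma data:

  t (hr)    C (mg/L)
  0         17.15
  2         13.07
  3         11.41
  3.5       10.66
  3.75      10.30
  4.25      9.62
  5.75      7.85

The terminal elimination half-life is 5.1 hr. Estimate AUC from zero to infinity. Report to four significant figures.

AUC = 126.4 mg/L·hr

Trapezoidal AUC_0→5.75:
  [0→2]: (17.15+13.07)/2 × 2 = 30.22
  [2→3]: (13.07+11.41)/2 × 1 = 12.24
  [3→3.5]: (11.41+10.66)/2 × 0.5 = 5.5175
  [3.5→3.75]: (10.66+10.30)/2 × 0.25 = 2.62
  [3.75→4.25]: (10.30+9.62)/2 × 0.5 = 4.98
  [4.25→5.75]: (9.62+7.85)/2 × 1.5 = 13.1025
  Sum = 68.68 mg/L·hr
k_e = ln2 / t½ = 0.693147 / 5.1 = 0.1359 hr^-1
Extrapolated tail: C_last / k_e = 7.85 / 0.1359 = 57.763
AUC_0→∞ = 68.68 + 57.763 = 126.443 mg/L·hr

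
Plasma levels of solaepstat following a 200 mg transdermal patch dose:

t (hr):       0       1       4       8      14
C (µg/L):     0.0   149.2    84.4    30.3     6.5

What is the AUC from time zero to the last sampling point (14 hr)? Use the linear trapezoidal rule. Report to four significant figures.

Trapezoidal AUC_0→14:
  [0→1]: (0.0+149.2)/2 × 1 = 74.6
  [1→4]: (149.2+84.4)/2 × 3 = 350.4
  [4→8]: (84.4+30.3)/2 × 4 = 229.4
  [8→14]: (30.3+6.5)/2 × 6 = 110.4
  Sum = 764.8 µg/L·hr

AUC = 764.8 µg/L·hr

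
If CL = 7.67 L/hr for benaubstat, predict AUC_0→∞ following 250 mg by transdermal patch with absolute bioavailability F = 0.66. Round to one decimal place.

AUC = 21.5 mg/L·hr

AUC_0→∞ = F × Dose / CL
        = 0.66 × 250 / 7.67 = 21.5124 mg/L·hr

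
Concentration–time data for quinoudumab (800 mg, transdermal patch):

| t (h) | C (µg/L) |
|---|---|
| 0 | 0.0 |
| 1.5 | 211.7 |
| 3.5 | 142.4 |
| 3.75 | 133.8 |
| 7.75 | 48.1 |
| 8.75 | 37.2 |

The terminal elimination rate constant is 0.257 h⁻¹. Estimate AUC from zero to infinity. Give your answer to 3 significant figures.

Trapezoidal AUC_0→8.75:
  [0→1.5]: (0.0+211.7)/2 × 1.5 = 158.775
  [1.5→3.5]: (211.7+142.4)/2 × 2 = 354.1
  [3.5→3.75]: (142.4+133.8)/2 × 0.25 = 34.525
  [3.75→7.75]: (133.8+48.1)/2 × 4 = 363.8
  [7.75→8.75]: (48.1+37.2)/2 × 1 = 42.65
  Sum = 953.85 µg/L·h
Extrapolated tail: C_last / k_e = 37.2 / 0.257 = 144.747
AUC_0→∞ = 953.85 + 144.747 = 1098.597 µg/L·h

AUC = 1100 µg/L·h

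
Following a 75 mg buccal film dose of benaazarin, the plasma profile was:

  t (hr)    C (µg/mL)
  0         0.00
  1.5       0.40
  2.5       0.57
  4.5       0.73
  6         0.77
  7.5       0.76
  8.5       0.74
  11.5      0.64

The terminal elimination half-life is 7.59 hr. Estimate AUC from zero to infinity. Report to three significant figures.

AUC = 14.2 µg/mL·hr

Trapezoidal AUC_0→11.5:
  [0→1.5]: (0.00+0.40)/2 × 1.5 = 0.3
  [1.5→2.5]: (0.40+0.57)/2 × 1 = 0.485
  [2.5→4.5]: (0.57+0.73)/2 × 2 = 1.3
  [4.5→6]: (0.73+0.77)/2 × 1.5 = 1.125
  [6→7.5]: (0.77+0.76)/2 × 1.5 = 1.1475
  [7.5→8.5]: (0.76+0.74)/2 × 1 = 0.75
  [8.5→11.5]: (0.74+0.64)/2 × 3 = 2.07
  Sum = 7.1775 µg/mL·hr
k_e = ln2 / t½ = 0.693147 / 7.59 = 0.0913 hr^-1
Extrapolated tail: C_last / k_e = 0.64 / 0.0913 = 7.010
AUC_0→∞ = 7.1775 + 7.010 = 14.1875 µg/mL·hr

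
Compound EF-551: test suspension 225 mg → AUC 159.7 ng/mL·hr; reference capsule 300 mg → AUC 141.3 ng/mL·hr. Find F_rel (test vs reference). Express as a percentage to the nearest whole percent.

F_rel = 151%

F_rel = (AUC_test/D_test) / (AUC_ref/D_ref)
      = (159.7/225) / (141.3/300)
      = 0.709778 / 0.471 = 1.5070 = 150.70%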